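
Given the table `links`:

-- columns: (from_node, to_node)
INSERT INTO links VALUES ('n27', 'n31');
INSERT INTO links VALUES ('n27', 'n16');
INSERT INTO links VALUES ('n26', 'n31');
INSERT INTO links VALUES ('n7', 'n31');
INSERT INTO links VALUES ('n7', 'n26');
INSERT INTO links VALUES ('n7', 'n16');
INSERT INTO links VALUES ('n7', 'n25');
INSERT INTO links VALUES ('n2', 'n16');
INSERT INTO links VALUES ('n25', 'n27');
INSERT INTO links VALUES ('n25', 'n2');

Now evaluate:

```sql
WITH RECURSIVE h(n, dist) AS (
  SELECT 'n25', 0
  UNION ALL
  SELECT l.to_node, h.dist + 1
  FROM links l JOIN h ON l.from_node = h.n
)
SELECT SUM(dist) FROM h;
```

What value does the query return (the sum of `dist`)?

Base: (n25, dist=0).
Iteration 1: edges from {n25} -> (n2, dist=1), (n27, dist=1).
Iteration 2: edges from {n2,n27} -> (n16, dist=2) x2, (n31, dist=2). [UNION ALL keeps all 3 new rows, including repeats]
Iteration 3: no outgoing edges from {n16,n31}; recursion stops.
SUM(dist) = 0 + 1 + 1 + 2 + 2 + 2 = 8.

8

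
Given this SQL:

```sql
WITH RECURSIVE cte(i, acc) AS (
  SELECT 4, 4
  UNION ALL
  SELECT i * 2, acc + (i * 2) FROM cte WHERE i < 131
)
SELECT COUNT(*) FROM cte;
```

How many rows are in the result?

Base: i=4, acc=4.
Iteration 1: 4 < 131 holds -> i = 4 * 2 = 8, acc = 4 + 8 = 12.
Iteration 2: 8 < 131 holds -> i = 8 * 2 = 16, acc = 12 + 16 = 28.
Iteration 3: 16 < 131 holds -> i = 16 * 2 = 32, acc = 28 + 32 = 60.
Iteration 4: 32 < 131 holds -> i = 32 * 2 = 64, acc = 60 + 64 = 124.
Iteration 5: 64 < 131 holds -> i = 64 * 2 = 128, acc = 124 + 128 = 252.
Iteration 6: 128 < 131 holds -> i = 128 * 2 = 256, acc = 252 + 256 = 508.
Iteration 7: 256 < 131 fails; recursion stops.
Total rows emitted: 7.

7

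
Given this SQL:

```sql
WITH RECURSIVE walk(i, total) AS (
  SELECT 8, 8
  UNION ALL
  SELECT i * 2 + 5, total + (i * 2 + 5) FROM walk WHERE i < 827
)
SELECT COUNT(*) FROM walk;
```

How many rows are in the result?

7

Base: i=8, total=8.
Iteration 1: 8 < 827 holds -> i = 8 * 2 + 5 = 21, total = 8 + 21 = 29.
Iteration 2: 21 < 827 holds -> i = 21 * 2 + 5 = 47, total = 29 + 47 = 76.
Iteration 3: 47 < 827 holds -> i = 47 * 2 + 5 = 99, total = 76 + 99 = 175.
Iteration 4: 99 < 827 holds -> i = 99 * 2 + 5 = 203, total = 175 + 203 = 378.
Iteration 5: 203 < 827 holds -> i = 203 * 2 + 5 = 411, total = 378 + 411 = 789.
Iteration 6: 411 < 827 holds -> i = 411 * 2 + 5 = 827, total = 789 + 827 = 1616.
Iteration 7: 827 < 827 fails; recursion stops.
Total rows emitted: 7.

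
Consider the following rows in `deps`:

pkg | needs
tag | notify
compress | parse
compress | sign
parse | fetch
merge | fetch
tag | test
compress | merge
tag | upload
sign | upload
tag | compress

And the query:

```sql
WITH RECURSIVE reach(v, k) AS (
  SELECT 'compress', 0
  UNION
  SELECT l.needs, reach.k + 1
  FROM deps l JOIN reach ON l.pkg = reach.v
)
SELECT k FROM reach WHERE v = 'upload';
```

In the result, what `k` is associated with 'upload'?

Base: (compress, k=0).
Iteration 1: edges from {compress} -> (merge, k=1), (parse, k=1), (sign, k=1).
Iteration 2: edges from {merge,parse,sign} -> (fetch, k=2), (upload, k=2). [UNION drops 1 duplicate row(s)]
Iteration 3: no outgoing edges from {fetch,upload}; recursion stops.

2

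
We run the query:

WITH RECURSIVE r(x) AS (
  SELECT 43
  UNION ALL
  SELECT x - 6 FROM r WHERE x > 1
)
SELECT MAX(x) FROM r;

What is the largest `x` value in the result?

43

Base: x=43.
Iteration 1: 43 > 1 holds -> x = 43 - 6 = 37.
Iteration 2: 37 > 1 holds -> x = 37 - 6 = 31.
Iteration 3: 31 > 1 holds -> x = 31 - 6 = 25.
Iteration 4: 25 > 1 holds -> x = 25 - 6 = 19.
Iteration 5: 19 > 1 holds -> x = 19 - 6 = 13.
Iteration 6: 13 > 1 holds -> x = 13 - 6 = 7.
Iteration 7: 7 > 1 holds -> x = 7 - 6 = 1.
Iteration 8: 1 > 1 fails; recursion stops.
x values: 43, 37, 31, 25, 19, 13, 7, 1; the maximum is 43.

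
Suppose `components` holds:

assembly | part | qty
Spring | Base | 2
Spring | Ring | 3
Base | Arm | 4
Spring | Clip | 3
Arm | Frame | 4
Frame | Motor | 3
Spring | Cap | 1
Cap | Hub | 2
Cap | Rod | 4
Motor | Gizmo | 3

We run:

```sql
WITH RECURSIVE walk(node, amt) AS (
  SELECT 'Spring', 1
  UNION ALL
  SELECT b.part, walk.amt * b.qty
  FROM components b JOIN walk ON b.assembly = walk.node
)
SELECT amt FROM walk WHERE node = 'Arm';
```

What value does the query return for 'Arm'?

8

Base: (Spring, amt=1).
Iteration 1: components of {Spring} -> Base = 1*2 = 2, Cap = 1*1 = 1, Clip = 1*3 = 3, Ring = 1*3 = 3.
Iteration 2: components of {Base,Cap,Clip,Ring} -> Arm = 2*4 = 8, Hub = 1*2 = 2, Rod = 1*4 = 4.
Iteration 3: components of {Arm,Hub,Rod} -> Frame = 8*4 = 32.
Iteration 4: components of {Frame} -> Motor = 32*3 = 96.
Iteration 5: components of {Motor} -> Gizmo = 96*3 = 288.
Iteration 6: no further components; recursion stops.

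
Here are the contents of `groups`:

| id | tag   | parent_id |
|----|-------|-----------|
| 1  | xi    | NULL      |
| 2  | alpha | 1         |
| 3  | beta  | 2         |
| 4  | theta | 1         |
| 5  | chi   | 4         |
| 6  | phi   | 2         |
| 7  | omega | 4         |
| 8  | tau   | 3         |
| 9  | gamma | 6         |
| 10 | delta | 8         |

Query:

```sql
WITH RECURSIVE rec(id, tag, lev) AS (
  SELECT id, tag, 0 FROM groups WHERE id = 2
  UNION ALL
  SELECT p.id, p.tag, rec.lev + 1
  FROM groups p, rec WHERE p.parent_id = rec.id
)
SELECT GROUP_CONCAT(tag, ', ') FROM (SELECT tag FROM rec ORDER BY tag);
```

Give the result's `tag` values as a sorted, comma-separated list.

Base: id=2 (alpha) at lev 0.
Iteration 1: rows with parent_id in {2} -> beta (id 3, lev 1), phi (id 6, lev 1).
Iteration 2: rows with parent_id in {3,6} -> tau (id 8, lev 2), gamma (id 9, lev 2).
Iteration 3: rows with parent_id in {8,9} -> delta (id 10, lev 3).
Iteration 4: no rows with parent_id in {10}; recursion stops.

alpha, beta, delta, gamma, phi, tau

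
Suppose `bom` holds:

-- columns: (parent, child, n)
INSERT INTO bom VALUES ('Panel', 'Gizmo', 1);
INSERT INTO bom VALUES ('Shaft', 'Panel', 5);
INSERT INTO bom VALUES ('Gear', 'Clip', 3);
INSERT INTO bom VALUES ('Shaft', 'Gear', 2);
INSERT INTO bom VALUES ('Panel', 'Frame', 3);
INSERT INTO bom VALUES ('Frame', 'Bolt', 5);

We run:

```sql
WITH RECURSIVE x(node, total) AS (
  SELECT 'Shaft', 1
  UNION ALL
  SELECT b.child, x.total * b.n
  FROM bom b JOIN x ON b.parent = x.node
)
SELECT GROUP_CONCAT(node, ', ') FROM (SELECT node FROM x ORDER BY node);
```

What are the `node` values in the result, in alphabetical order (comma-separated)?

Base: (Shaft, total=1).
Iteration 1: components of {Shaft} -> Gear = 1*2 = 2, Panel = 1*5 = 5.
Iteration 2: components of {Gear,Panel} -> Clip = 2*3 = 6, Frame = 5*3 = 15, Gizmo = 5*1 = 5.
Iteration 3: components of {Clip,Frame,Gizmo} -> Bolt = 15*5 = 75.
Iteration 4: no further components; recursion stops.

Bolt, Clip, Frame, Gear, Gizmo, Panel, Shaft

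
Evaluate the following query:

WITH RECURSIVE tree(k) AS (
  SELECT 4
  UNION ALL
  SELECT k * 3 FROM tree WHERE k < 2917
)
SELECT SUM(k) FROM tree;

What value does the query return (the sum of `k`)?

13120

Base: k=4.
Iteration 1: 4 < 2917 holds -> k = 4 * 3 = 12.
Iteration 2: 12 < 2917 holds -> k = 12 * 3 = 36.
Iteration 3: 36 < 2917 holds -> k = 36 * 3 = 108.
Iteration 4: 108 < 2917 holds -> k = 108 * 3 = 324.
Iteration 5: 324 < 2917 holds -> k = 324 * 3 = 972.
Iteration 6: 972 < 2917 holds -> k = 972 * 3 = 2916.
Iteration 7: 2916 < 2917 holds -> k = 2916 * 3 = 8748.
Iteration 8: 8748 < 2917 fails; recursion stops.
SUM(k) = 4 + 12 + 36 + 108 + 324 + 972 + 2916 + 8748 = 13120.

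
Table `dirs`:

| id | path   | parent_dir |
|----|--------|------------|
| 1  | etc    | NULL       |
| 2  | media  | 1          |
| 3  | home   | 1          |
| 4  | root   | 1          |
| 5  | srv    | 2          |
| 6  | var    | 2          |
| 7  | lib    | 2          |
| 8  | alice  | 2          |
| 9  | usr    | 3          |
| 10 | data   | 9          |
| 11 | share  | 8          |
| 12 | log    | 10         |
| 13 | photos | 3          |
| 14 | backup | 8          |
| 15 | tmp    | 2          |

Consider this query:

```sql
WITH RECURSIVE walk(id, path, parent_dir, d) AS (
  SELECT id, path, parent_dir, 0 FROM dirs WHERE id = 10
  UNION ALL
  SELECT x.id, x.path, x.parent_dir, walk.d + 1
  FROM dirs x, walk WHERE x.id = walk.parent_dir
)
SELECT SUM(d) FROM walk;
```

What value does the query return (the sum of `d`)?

Base: id=10 (data), parent_dir=9, d 0.
Iteration 1: join on id=9 -> usr (id 9, parent_dir=3, d 1).
Iteration 2: join on id=3 -> home (id 3, parent_dir=1, d 2).
Iteration 3: join on id=1 -> etc (id 1, parent_dir=NULL, d 3).
Iteration 4: parent_dir is NULL; no match; recursion stops.
SUM(d) = 0 + 1 + 2 + 3 = 6.

6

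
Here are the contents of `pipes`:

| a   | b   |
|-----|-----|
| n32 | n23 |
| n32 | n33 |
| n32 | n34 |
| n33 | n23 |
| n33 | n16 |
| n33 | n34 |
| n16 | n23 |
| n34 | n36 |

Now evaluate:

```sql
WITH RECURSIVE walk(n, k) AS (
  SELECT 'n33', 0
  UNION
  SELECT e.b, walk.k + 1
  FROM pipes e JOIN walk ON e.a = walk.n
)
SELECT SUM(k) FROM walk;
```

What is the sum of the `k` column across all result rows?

7

Base: (n33, k=0).
Iteration 1: edges from {n33} -> (n16, k=1), (n23, k=1), (n34, k=1).
Iteration 2: edges from {n16,n23,n34} -> (n23, k=2), (n36, k=2).
Iteration 3: no outgoing edges from {n23,n36}; recursion stops.
SUM(k) = 0 + 1 + 1 + 1 + 2 + 2 = 7.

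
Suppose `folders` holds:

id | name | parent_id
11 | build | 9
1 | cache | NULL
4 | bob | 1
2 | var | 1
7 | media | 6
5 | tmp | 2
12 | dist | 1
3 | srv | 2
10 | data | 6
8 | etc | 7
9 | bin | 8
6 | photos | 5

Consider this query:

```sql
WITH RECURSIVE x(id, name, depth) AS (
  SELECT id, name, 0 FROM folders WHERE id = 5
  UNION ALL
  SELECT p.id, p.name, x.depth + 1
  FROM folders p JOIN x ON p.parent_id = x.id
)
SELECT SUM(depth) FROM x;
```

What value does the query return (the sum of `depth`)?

Base: id=5 (tmp) at depth 0.
Iteration 1: rows with parent_id in {5} -> photos (id 6, depth 1).
Iteration 2: rows with parent_id in {6} -> media (id 7, depth 2), data (id 10, depth 2).
Iteration 3: rows with parent_id in {7,10} -> etc (id 8, depth 3).
Iteration 4: rows with parent_id in {8} -> bin (id 9, depth 4).
Iteration 5: rows with parent_id in {9} -> build (id 11, depth 5).
Iteration 6: no rows with parent_id in {11}; recursion stops.
SUM(depth) = 0 + 1 + 2 + 2 + 3 + 4 + 5 = 17.

17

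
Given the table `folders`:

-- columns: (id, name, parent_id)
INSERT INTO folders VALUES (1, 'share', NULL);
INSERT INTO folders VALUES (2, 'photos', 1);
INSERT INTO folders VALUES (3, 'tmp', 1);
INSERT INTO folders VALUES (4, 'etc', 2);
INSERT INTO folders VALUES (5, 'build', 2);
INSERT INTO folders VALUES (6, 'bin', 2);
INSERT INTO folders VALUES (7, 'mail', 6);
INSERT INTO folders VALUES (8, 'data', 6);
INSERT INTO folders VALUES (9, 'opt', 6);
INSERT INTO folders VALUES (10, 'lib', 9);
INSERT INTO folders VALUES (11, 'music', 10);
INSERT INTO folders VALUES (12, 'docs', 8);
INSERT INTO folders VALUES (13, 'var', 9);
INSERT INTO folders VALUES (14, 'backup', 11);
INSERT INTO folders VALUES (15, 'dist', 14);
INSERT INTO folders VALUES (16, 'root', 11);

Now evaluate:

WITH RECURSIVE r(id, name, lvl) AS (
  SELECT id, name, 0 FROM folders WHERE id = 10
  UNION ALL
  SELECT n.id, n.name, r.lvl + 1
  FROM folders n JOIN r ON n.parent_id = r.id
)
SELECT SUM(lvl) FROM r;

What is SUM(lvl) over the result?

Base: id=10 (lib) at lvl 0.
Iteration 1: rows with parent_id in {10} -> music (id 11, lvl 1).
Iteration 2: rows with parent_id in {11} -> backup (id 14, lvl 2), root (id 16, lvl 2).
Iteration 3: rows with parent_id in {14,16} -> dist (id 15, lvl 3).
Iteration 4: no rows with parent_id in {15}; recursion stops.
SUM(lvl) = 0 + 1 + 2 + 2 + 3 = 8.

8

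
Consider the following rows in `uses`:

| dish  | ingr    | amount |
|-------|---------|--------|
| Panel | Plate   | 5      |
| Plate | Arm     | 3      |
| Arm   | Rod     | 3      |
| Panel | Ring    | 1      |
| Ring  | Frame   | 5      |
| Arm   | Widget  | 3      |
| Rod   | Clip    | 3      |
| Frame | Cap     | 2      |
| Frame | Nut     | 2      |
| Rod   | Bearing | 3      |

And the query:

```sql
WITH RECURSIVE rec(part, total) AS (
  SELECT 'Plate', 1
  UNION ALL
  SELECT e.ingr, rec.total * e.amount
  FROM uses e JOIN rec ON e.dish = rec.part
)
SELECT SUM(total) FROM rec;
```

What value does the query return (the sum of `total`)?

76

Base: (Plate, total=1).
Iteration 1: components of {Plate} -> Arm = 1*3 = 3.
Iteration 2: components of {Arm} -> Rod = 3*3 = 9, Widget = 3*3 = 9.
Iteration 3: components of {Rod,Widget} -> Bearing = 9*3 = 27, Clip = 9*3 = 27.
Iteration 4: no further components; recursion stops.
SUM(total) = 1 + 3 + 9 + 9 + 27 + 27 = 76.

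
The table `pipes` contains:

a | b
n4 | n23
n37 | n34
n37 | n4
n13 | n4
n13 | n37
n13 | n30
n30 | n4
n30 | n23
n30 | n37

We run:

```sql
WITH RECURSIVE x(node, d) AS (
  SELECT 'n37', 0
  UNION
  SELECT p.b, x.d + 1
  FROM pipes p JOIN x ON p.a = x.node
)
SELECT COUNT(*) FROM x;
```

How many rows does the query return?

4

Base: (n37, d=0).
Iteration 1: edges from {n37} -> (n34, d=1), (n4, d=1).
Iteration 2: edges from {n34,n4} -> (n23, d=2).
Iteration 3: no outgoing edges from {n23}; recursion stops.
Total rows emitted: 4.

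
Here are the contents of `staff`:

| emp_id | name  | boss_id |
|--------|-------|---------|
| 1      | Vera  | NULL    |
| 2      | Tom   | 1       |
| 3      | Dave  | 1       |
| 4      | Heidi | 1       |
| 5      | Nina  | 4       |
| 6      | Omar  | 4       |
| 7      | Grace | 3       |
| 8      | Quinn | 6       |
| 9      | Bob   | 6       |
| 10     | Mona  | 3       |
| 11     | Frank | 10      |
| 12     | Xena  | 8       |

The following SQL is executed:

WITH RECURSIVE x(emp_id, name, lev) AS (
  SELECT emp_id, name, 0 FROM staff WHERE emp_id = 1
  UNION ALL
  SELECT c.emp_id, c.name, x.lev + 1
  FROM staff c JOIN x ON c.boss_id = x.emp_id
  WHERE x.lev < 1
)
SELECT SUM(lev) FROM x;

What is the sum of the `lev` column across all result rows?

3

Base: emp_id=1 (Vera) at lev 0.
Iteration 1: rows with boss_id in {1} -> Tom (id 2, lev 1), Dave (id 3, lev 1), Heidi (id 4, lev 1).
Iteration 2: lev < 1 fails for all current rows; recursion stops.
SUM(lev) = 0 + 1 + 1 + 1 = 3.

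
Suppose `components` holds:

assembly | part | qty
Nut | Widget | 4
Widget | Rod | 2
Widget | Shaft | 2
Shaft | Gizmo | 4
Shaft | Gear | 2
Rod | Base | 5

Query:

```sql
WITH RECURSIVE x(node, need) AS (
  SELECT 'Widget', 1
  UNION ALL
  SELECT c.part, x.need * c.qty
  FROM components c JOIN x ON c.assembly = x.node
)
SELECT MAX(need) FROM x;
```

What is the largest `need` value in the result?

10

Base: (Widget, need=1).
Iteration 1: components of {Widget} -> Rod = 1*2 = 2, Shaft = 1*2 = 2.
Iteration 2: components of {Rod,Shaft} -> Base = 2*5 = 10, Gear = 2*2 = 4, Gizmo = 2*4 = 8.
Iteration 3: no further components; recursion stops.
need values: 1, 2, 2, 10, 8, 4; the maximum is 10.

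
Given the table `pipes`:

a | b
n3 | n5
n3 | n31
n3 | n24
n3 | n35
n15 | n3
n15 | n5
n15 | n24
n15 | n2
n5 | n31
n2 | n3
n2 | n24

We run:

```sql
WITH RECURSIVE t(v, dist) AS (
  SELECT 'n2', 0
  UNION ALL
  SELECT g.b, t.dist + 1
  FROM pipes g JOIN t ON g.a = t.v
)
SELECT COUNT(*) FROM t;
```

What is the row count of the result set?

8

Base: (n2, dist=0).
Iteration 1: edges from {n2} -> (n24, dist=1), (n3, dist=1).
Iteration 2: edges from {n24,n3} -> (n24, dist=2), (n31, dist=2), (n35, dist=2), (n5, dist=2).
Iteration 3: edges from {n24,n31,n35,n5} -> (n31, dist=3).
Iteration 4: no outgoing edges from {n31}; recursion stops.
Total rows emitted: 8.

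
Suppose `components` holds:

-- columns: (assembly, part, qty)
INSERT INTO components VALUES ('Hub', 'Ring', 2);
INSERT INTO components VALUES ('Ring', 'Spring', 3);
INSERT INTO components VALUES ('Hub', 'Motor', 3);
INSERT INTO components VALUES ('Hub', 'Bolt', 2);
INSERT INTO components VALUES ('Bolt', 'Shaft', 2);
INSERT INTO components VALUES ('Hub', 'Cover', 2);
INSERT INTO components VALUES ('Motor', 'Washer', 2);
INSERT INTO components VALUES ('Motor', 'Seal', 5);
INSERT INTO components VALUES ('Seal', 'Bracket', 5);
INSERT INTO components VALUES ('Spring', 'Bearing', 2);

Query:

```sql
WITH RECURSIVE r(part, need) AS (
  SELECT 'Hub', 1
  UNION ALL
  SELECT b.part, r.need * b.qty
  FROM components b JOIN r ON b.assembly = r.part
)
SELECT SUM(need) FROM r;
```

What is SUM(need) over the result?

Base: (Hub, need=1).
Iteration 1: components of {Hub} -> Bolt = 1*2 = 2, Cover = 1*2 = 2, Motor = 1*3 = 3, Ring = 1*2 = 2.
Iteration 2: components of {Bolt,Cover,Motor,Ring} -> Seal = 3*5 = 15, Shaft = 2*2 = 4, Spring = 2*3 = 6, Washer = 3*2 = 6.
Iteration 3: components of {Seal,Shaft,Spring,Washer} -> Bearing = 6*2 = 12, Bracket = 15*5 = 75.
Iteration 4: no further components; recursion stops.
SUM(need) = 1 + 2 + 3 + 2 + 2 + 6 + 6 + 15 + 4 + 12 + 75 = 128.

128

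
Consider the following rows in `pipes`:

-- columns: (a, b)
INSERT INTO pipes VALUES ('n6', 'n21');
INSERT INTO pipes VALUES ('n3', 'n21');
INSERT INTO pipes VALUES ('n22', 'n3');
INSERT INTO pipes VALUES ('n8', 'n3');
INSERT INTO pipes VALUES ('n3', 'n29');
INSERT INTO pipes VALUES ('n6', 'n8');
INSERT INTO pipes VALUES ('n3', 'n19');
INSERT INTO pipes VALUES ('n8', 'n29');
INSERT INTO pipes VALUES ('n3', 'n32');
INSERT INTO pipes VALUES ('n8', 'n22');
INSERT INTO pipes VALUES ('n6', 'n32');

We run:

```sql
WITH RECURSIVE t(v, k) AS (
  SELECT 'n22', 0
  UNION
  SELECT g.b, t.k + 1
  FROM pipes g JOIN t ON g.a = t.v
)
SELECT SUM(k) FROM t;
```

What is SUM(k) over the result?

Base: (n22, k=0).
Iteration 1: edges from {n22} -> (n3, k=1).
Iteration 2: edges from {n3} -> (n19, k=2), (n21, k=2), (n29, k=2), (n32, k=2).
Iteration 3: no outgoing edges from {n19,n21,n29,n32}; recursion stops.
SUM(k) = 0 + 1 + 2 + 2 + 2 + 2 = 9.

9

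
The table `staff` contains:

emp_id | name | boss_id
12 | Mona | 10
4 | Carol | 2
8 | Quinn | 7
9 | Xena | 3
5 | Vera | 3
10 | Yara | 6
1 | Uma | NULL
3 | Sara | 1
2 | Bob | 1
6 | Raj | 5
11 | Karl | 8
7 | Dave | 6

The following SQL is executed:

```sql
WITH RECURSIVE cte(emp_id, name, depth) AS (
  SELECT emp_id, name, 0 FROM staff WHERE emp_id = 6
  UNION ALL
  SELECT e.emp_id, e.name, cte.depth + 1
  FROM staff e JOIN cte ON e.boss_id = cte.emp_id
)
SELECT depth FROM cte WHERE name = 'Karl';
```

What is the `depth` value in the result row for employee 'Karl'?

3

Base: emp_id=6 (Raj) at depth 0.
Iteration 1: rows with boss_id in {6} -> Dave (id 7, depth 1), Yara (id 10, depth 1).
Iteration 2: rows with boss_id in {7,10} -> Quinn (id 8, depth 2), Mona (id 12, depth 2).
Iteration 3: rows with boss_id in {8,12} -> Karl (id 11, depth 3).
Iteration 4: no rows with boss_id in {11}; recursion stops.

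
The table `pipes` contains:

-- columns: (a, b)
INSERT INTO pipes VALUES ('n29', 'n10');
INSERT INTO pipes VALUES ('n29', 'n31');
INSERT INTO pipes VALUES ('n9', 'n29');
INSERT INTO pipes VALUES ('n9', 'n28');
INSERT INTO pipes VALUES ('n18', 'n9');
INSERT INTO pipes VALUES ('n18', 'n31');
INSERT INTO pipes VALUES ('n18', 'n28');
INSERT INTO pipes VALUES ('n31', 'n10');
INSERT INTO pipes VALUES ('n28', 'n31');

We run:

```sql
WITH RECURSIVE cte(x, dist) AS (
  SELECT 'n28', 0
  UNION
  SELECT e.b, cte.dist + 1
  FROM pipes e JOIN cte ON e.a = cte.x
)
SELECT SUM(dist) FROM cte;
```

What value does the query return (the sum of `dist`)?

Base: (n28, dist=0).
Iteration 1: edges from {n28} -> (n31, dist=1).
Iteration 2: edges from {n31} -> (n10, dist=2).
Iteration 3: no outgoing edges from {n10}; recursion stops.
SUM(dist) = 0 + 1 + 2 = 3.

3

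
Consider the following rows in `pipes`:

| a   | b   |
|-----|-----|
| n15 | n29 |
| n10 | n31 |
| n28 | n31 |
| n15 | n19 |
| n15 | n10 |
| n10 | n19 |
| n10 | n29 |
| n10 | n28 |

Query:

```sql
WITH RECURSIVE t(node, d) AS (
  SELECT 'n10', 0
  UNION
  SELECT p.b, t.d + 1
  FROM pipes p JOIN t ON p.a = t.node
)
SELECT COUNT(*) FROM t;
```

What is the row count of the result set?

Base: (n10, d=0).
Iteration 1: edges from {n10} -> (n19, d=1), (n28, d=1), (n29, d=1), (n31, d=1).
Iteration 2: edges from {n19,n28,n29,n31} -> (n31, d=2).
Iteration 3: no outgoing edges from {n31}; recursion stops.
Total rows emitted: 6.

6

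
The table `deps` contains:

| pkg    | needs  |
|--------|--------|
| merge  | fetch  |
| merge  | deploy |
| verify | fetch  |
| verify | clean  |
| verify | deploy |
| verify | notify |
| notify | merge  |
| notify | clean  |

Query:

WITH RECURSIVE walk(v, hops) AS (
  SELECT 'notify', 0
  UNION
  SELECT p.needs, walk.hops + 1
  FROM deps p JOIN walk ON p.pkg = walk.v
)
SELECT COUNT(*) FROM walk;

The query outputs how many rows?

Base: (notify, hops=0).
Iteration 1: edges from {notify} -> (clean, hops=1), (merge, hops=1).
Iteration 2: edges from {clean,merge} -> (deploy, hops=2), (fetch, hops=2).
Iteration 3: no outgoing edges from {deploy,fetch}; recursion stops.
Total rows emitted: 5.

5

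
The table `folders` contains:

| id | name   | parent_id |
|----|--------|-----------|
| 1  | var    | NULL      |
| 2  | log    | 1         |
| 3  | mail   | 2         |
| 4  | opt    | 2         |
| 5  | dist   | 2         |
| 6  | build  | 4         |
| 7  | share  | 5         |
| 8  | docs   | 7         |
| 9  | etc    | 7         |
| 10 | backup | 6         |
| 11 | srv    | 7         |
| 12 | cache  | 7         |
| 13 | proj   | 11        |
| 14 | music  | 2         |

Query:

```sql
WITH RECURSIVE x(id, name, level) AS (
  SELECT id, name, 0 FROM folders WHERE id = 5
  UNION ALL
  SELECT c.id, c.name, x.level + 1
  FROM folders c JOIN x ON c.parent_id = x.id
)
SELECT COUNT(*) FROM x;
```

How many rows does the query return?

Base: id=5 (dist) at level 0.
Iteration 1: rows with parent_id in {5} -> share (id 7, level 1).
Iteration 2: rows with parent_id in {7} -> docs (id 8, level 2), etc (id 9, level 2), srv (id 11, level 2), cache (id 12, level 2).
Iteration 3: rows with parent_id in {8,9,11,12} -> proj (id 13, level 3).
Iteration 4: no rows with parent_id in {13}; recursion stops.
Total rows emitted: 7.

7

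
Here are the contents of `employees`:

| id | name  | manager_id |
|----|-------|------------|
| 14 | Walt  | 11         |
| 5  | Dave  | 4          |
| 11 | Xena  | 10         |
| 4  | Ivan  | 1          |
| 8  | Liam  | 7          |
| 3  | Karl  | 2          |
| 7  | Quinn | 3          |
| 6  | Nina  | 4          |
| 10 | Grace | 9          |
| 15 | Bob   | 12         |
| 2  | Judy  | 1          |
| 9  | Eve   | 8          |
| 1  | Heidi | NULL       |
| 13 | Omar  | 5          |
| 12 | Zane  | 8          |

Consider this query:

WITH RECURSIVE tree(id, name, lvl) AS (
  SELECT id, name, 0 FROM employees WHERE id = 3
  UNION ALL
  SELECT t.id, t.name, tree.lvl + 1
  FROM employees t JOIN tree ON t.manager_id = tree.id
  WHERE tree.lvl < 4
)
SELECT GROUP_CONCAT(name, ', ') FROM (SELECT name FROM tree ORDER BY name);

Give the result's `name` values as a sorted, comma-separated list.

Bob, Eve, Grace, Karl, Liam, Quinn, Zane

Base: id=3 (Karl) at lvl 0.
Iteration 1: rows with manager_id in {3} -> Quinn (id 7, lvl 1).
Iteration 2: rows with manager_id in {7} -> Liam (id 8, lvl 2).
Iteration 3: rows with manager_id in {8} -> Eve (id 9, lvl 3), Zane (id 12, lvl 3).
Iteration 4: rows with manager_id in {9,12} -> Grace (id 10, lvl 4), Bob (id 15, lvl 4).
Iteration 5: lvl < 4 fails for all current rows; recursion stops.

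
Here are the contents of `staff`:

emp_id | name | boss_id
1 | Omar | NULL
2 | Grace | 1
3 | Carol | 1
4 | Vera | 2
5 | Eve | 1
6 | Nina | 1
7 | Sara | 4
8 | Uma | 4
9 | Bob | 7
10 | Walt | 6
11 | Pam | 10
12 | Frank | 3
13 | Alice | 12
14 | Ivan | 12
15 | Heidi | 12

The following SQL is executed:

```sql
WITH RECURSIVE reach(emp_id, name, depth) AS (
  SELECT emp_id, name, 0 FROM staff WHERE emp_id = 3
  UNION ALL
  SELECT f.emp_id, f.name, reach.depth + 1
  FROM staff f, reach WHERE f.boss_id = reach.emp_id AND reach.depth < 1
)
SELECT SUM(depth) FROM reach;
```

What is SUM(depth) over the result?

1

Base: emp_id=3 (Carol) at depth 0.
Iteration 1: rows with boss_id in {3} -> Frank (id 12, depth 1).
Iteration 2: depth < 1 fails for all current rows; recursion stops.
SUM(depth) = 0 + 1 = 1.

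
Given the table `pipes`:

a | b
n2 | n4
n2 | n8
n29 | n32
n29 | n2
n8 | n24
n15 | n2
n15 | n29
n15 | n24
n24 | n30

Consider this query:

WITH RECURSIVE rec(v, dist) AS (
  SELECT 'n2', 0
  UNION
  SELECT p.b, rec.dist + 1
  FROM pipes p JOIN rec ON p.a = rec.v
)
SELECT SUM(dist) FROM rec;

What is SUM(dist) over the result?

7

Base: (n2, dist=0).
Iteration 1: edges from {n2} -> (n4, dist=1), (n8, dist=1).
Iteration 2: edges from {n4,n8} -> (n24, dist=2).
Iteration 3: edges from {n24} -> (n30, dist=3).
Iteration 4: no outgoing edges from {n30}; recursion stops.
SUM(dist) = 0 + 1 + 1 + 2 + 3 = 7.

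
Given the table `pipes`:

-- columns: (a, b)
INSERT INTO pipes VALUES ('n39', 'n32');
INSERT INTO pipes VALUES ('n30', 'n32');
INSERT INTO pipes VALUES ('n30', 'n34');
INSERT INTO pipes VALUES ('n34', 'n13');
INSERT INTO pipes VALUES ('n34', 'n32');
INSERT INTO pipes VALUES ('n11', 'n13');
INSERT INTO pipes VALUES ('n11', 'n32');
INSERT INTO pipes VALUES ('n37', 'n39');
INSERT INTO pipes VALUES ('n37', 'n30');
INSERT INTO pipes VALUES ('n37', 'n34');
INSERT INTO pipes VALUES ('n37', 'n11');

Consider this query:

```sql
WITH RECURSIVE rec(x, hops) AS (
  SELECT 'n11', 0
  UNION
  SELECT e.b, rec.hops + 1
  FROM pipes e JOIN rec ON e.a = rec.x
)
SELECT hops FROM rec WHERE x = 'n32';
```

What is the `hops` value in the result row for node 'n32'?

Base: (n11, hops=0).
Iteration 1: edges from {n11} -> (n13, hops=1), (n32, hops=1).
Iteration 2: no outgoing edges from {n13,n32}; recursion stops.

1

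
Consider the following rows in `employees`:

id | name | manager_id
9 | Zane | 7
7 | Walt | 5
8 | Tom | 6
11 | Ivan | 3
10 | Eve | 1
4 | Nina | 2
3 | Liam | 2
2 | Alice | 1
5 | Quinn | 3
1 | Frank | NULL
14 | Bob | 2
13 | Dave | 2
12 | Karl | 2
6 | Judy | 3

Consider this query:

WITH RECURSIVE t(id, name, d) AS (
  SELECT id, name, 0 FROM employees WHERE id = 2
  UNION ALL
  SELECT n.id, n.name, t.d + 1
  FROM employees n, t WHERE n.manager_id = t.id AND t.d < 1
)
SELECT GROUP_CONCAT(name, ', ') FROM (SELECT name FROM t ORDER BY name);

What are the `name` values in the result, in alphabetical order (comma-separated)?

Alice, Bob, Dave, Karl, Liam, Nina

Base: id=2 (Alice) at d 0.
Iteration 1: rows with manager_id in {2} -> Liam (id 3, d 1), Nina (id 4, d 1), Karl (id 12, d 1), Dave (id 13, d 1), Bob (id 14, d 1).
Iteration 2: d < 1 fails for all current rows; recursion stops.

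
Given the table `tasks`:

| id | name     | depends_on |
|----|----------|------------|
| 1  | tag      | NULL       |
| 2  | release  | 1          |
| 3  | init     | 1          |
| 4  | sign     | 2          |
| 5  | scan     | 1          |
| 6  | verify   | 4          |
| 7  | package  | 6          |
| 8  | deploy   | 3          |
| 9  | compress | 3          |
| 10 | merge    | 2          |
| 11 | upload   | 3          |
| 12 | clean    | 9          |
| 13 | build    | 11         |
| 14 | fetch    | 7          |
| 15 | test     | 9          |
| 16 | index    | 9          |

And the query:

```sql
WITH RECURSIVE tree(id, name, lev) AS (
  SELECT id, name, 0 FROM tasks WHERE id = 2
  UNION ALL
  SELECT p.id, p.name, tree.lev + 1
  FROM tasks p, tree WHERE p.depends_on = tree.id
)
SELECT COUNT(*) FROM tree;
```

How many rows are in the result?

Base: id=2 (release) at lev 0.
Iteration 1: rows with depends_on in {2} -> sign (id 4, lev 1), merge (id 10, lev 1).
Iteration 2: rows with depends_on in {4,10} -> verify (id 6, lev 2).
Iteration 3: rows with depends_on in {6} -> package (id 7, lev 3).
Iteration 4: rows with depends_on in {7} -> fetch (id 14, lev 4).
Iteration 5: no rows with depends_on in {14}; recursion stops.
Total rows emitted: 6.

6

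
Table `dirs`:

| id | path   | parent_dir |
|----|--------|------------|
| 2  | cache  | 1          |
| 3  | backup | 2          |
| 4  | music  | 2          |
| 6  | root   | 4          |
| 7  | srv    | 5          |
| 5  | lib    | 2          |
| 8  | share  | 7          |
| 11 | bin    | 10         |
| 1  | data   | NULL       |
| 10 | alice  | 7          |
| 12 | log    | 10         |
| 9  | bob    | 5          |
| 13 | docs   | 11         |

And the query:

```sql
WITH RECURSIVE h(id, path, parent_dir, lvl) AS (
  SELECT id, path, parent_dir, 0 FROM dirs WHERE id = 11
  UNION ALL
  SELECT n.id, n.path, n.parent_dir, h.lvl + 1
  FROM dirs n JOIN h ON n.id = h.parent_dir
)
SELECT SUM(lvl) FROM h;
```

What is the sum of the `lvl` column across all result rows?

Base: id=11 (bin), parent_dir=10, lvl 0.
Iteration 1: join on id=10 -> alice (id 10, parent_dir=7, lvl 1).
Iteration 2: join on id=7 -> srv (id 7, parent_dir=5, lvl 2).
Iteration 3: join on id=5 -> lib (id 5, parent_dir=2, lvl 3).
Iteration 4: join on id=2 -> cache (id 2, parent_dir=1, lvl 4).
Iteration 5: join on id=1 -> data (id 1, parent_dir=NULL, lvl 5).
Iteration 6: parent_dir is NULL; no match; recursion stops.
SUM(lvl) = 0 + 1 + 2 + 3 + 4 + 5 = 15.

15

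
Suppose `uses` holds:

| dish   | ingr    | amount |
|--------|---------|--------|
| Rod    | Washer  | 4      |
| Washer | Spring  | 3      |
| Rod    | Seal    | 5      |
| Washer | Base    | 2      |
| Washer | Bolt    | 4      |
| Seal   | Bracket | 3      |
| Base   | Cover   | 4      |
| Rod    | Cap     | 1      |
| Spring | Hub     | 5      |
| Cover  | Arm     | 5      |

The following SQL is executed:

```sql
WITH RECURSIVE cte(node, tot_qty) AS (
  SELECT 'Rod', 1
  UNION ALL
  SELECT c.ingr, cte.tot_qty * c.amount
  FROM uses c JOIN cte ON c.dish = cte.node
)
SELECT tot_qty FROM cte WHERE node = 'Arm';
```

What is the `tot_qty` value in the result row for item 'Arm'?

160

Base: (Rod, tot_qty=1).
Iteration 1: components of {Rod} -> Cap = 1*1 = 1, Seal = 1*5 = 5, Washer = 1*4 = 4.
Iteration 2: components of {Cap,Seal,Washer} -> Base = 4*2 = 8, Bolt = 4*4 = 16, Bracket = 5*3 = 15, Spring = 4*3 = 12.
Iteration 3: components of {Base,Bolt,Bracket,Spring} -> Cover = 8*4 = 32, Hub = 12*5 = 60.
Iteration 4: components of {Cover,Hub} -> Arm = 32*5 = 160.
Iteration 5: no further components; recursion stops.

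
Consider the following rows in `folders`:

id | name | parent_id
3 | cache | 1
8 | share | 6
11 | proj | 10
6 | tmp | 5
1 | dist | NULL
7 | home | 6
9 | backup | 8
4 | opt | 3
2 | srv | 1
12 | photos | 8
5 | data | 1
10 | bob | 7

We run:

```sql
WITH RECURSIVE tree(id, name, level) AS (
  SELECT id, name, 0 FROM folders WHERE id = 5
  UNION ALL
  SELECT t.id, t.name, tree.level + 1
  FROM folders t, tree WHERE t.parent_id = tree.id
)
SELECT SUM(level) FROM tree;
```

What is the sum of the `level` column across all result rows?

Base: id=5 (data) at level 0.
Iteration 1: rows with parent_id in {5} -> tmp (id 6, level 1).
Iteration 2: rows with parent_id in {6} -> home (id 7, level 2), share (id 8, level 2).
Iteration 3: rows with parent_id in {7,8} -> backup (id 9, level 3), bob (id 10, level 3), photos (id 12, level 3).
Iteration 4: rows with parent_id in {9,10,12} -> proj (id 11, level 4).
Iteration 5: no rows with parent_id in {11}; recursion stops.
SUM(level) = 0 + 1 + 2 + 2 + 3 + 3 + 3 + 4 = 18.

18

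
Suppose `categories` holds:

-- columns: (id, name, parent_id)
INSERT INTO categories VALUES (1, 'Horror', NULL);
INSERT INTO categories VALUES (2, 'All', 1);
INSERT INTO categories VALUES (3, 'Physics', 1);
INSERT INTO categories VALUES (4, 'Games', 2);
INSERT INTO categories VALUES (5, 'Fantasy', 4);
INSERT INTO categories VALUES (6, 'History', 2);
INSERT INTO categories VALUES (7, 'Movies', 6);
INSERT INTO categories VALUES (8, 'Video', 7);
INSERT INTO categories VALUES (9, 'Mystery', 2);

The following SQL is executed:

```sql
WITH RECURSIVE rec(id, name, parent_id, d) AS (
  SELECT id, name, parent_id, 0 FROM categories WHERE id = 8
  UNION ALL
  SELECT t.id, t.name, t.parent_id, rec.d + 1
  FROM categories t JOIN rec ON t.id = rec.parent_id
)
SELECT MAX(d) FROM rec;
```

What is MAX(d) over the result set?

Base: id=8 (Video), parent_id=7, d 0.
Iteration 1: join on id=7 -> Movies (id 7, parent_id=6, d 1).
Iteration 2: join on id=6 -> History (id 6, parent_id=2, d 2).
Iteration 3: join on id=2 -> All (id 2, parent_id=1, d 3).
Iteration 4: join on id=1 -> Horror (id 1, parent_id=NULL, d 4).
Iteration 5: parent_id is NULL; no match; recursion stops.
d values: 0, 1, 2, 3, 4; the maximum is 4.

4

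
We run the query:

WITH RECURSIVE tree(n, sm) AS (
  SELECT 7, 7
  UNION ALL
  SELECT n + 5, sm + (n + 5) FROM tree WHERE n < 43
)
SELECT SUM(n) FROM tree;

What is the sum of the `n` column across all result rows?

243

Base: n=7, sm=7.
Iteration 1: 7 < 43 holds -> n = 7 + 5 = 12, sm = 7 + 12 = 19.
Iteration 2: 12 < 43 holds -> n = 12 + 5 = 17, sm = 19 + 17 = 36.
Iteration 3: 17 < 43 holds -> n = 17 + 5 = 22, sm = 36 + 22 = 58.
Iteration 4: 22 < 43 holds -> n = 22 + 5 = 27, sm = 58 + 27 = 85.
Iteration 5: 27 < 43 holds -> n = 27 + 5 = 32, sm = 85 + 32 = 117.
Iteration 6: 32 < 43 holds -> n = 32 + 5 = 37, sm = 117 + 37 = 154.
Iteration 7: 37 < 43 holds -> n = 37 + 5 = 42, sm = 154 + 42 = 196.
Iteration 8: 42 < 43 holds -> n = 42 + 5 = 47, sm = 196 + 47 = 243.
Iteration 9: 47 < 43 fails; recursion stops.
SUM(n) = 7 + 12 + 17 + 22 + 27 + 32 + 37 + 42 + 47 = 243.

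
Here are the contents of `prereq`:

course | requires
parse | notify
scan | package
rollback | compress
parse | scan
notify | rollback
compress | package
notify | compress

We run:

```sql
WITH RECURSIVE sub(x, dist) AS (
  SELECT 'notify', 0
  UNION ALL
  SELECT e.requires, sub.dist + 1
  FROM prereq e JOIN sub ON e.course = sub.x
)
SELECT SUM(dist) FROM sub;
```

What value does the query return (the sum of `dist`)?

Base: (notify, dist=0).
Iteration 1: edges from {notify} -> (compress, dist=1), (rollback, dist=1).
Iteration 2: edges from {compress,rollback} -> (compress, dist=2), (package, dist=2).
Iteration 3: edges from {compress,package} -> (package, dist=3).
Iteration 4: no outgoing edges from {package}; recursion stops.
SUM(dist) = 0 + 1 + 1 + 2 + 2 + 3 = 9.

9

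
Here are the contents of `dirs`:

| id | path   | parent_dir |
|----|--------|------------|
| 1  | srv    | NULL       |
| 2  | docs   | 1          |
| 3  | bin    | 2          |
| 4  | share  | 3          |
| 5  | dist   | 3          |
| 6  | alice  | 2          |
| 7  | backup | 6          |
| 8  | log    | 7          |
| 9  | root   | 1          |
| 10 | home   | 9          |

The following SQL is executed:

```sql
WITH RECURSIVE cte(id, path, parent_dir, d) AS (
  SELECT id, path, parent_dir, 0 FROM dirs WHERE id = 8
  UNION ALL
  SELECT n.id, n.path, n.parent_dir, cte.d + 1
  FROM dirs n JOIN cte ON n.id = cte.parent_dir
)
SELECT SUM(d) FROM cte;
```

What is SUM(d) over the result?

Base: id=8 (log), parent_dir=7, d 0.
Iteration 1: join on id=7 -> backup (id 7, parent_dir=6, d 1).
Iteration 2: join on id=6 -> alice (id 6, parent_dir=2, d 2).
Iteration 3: join on id=2 -> docs (id 2, parent_dir=1, d 3).
Iteration 4: join on id=1 -> srv (id 1, parent_dir=NULL, d 4).
Iteration 5: parent_dir is NULL; no match; recursion stops.
SUM(d) = 0 + 1 + 2 + 3 + 4 = 10.

10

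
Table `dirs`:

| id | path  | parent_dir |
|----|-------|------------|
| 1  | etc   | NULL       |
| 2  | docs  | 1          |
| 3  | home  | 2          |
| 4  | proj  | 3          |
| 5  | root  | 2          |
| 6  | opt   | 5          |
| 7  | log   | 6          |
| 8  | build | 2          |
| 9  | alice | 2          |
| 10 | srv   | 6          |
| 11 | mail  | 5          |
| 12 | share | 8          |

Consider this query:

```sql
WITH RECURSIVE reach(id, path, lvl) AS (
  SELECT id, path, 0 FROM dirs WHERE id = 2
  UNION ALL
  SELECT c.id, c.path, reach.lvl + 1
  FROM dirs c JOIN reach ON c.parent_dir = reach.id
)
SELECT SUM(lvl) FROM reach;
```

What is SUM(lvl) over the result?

18

Base: id=2 (docs) at lvl 0.
Iteration 1: rows with parent_dir in {2} -> home (id 3, lvl 1), root (id 5, lvl 1), build (id 8, lvl 1), alice (id 9, lvl 1).
Iteration 2: rows with parent_dir in {3,5,8,9} -> proj (id 4, lvl 2), opt (id 6, lvl 2), mail (id 11, lvl 2), share (id 12, lvl 2).
Iteration 3: rows with parent_dir in {4,6,11,12} -> log (id 7, lvl 3), srv (id 10, lvl 3).
Iteration 4: no rows with parent_dir in {7,10}; recursion stops.
SUM(lvl) = 0 + 1 + 1 + 1 + 1 + 2 + 2 + 2 + 2 + 3 + 3 = 18.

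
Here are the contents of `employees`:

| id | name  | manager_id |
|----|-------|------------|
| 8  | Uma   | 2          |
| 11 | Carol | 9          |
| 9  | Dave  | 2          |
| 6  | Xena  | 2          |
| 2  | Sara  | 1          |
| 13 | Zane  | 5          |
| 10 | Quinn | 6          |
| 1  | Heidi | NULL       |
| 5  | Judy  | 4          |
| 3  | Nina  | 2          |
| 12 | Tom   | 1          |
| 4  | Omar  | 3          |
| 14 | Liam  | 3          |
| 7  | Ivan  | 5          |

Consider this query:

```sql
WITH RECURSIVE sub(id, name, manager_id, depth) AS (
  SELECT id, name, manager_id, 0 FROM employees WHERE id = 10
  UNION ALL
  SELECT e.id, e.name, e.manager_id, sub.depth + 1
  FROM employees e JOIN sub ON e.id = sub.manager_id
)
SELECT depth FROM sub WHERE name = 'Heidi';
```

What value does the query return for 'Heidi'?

3

Base: id=10 (Quinn), manager_id=6, depth 0.
Iteration 1: join on id=6 -> Xena (id 6, manager_id=2, depth 1).
Iteration 2: join on id=2 -> Sara (id 2, manager_id=1, depth 2).
Iteration 3: join on id=1 -> Heidi (id 1, manager_id=NULL, depth 3).
Iteration 4: manager_id is NULL; no match; recursion stops.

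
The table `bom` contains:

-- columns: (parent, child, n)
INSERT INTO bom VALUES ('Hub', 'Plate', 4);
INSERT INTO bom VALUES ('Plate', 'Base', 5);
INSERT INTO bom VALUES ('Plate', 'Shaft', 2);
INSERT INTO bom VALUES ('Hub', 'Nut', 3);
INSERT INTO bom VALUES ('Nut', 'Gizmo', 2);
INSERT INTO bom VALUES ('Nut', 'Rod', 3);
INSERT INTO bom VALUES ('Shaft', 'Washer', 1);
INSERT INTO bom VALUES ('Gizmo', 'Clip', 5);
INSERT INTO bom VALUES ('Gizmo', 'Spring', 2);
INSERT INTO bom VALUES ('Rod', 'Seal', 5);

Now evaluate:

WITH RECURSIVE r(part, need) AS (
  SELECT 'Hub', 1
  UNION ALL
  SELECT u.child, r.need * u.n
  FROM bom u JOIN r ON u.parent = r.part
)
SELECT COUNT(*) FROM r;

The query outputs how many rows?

Base: (Hub, need=1).
Iteration 1: components of {Hub} -> Nut = 1*3 = 3, Plate = 1*4 = 4.
Iteration 2: components of {Nut,Plate} -> Base = 4*5 = 20, Gizmo = 3*2 = 6, Rod = 3*3 = 9, Shaft = 4*2 = 8.
Iteration 3: components of {Base,Gizmo,Rod,Shaft} -> Clip = 6*5 = 30, Seal = 9*5 = 45, Spring = 6*2 = 12, Washer = 8*1 = 8.
Iteration 4: no further components; recursion stops.
Total rows emitted: 11.

11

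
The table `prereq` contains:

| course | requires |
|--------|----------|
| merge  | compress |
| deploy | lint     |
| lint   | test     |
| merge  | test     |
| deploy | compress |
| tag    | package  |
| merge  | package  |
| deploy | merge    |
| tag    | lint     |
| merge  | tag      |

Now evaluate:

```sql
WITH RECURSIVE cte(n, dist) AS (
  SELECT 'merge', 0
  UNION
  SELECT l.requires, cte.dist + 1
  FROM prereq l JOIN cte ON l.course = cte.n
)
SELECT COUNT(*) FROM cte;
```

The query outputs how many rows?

8

Base: (merge, dist=0).
Iteration 1: edges from {merge} -> (compress, dist=1), (package, dist=1), (tag, dist=1), (test, dist=1).
Iteration 2: edges from {compress,package,tag,test} -> (lint, dist=2), (package, dist=2).
Iteration 3: edges from {lint,package} -> (test, dist=3).
Iteration 4: no outgoing edges from {test}; recursion stops.
Total rows emitted: 8.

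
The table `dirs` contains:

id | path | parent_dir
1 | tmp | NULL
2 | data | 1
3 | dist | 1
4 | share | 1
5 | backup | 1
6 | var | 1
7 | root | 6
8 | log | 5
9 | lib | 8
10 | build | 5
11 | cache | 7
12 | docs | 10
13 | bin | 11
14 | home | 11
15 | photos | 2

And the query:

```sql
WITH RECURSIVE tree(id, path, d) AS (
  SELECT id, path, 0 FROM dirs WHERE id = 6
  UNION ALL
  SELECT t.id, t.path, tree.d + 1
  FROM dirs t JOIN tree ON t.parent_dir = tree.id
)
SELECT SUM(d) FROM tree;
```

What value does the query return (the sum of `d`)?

Base: id=6 (var) at d 0.
Iteration 1: rows with parent_dir in {6} -> root (id 7, d 1).
Iteration 2: rows with parent_dir in {7} -> cache (id 11, d 2).
Iteration 3: rows with parent_dir in {11} -> bin (id 13, d 3), home (id 14, d 3).
Iteration 4: no rows with parent_dir in {13,14}; recursion stops.
SUM(d) = 0 + 1 + 2 + 3 + 3 = 9.

9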